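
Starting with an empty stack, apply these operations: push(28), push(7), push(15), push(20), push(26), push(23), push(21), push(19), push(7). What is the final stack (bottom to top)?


push(28) -> [28]
push(7) -> [28, 7]
push(15) -> [28, 7, 15]
push(20) -> [28, 7, 15, 20]
push(26) -> [28, 7, 15, 20, 26]
push(23) -> [28, 7, 15, 20, 26, 23]
push(21) -> [28, 7, 15, 20, 26, 23, 21]
push(19) -> [28, 7, 15, 20, 26, 23, 21, 19]
push(7) -> [28, 7, 15, 20, 26, 23, 21, 19, 7]
Final stack (bottom to top): [28, 7, 15, 20, 26, 23, 21, 19, 7]


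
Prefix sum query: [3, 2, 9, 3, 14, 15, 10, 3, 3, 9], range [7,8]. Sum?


Prefix sums: [0, 3, 5, 14, 17, 31, 46, 56, 59, 62, 71]
Sum[7..8] = prefix[9] - prefix[7] = 62 - 56 = 6


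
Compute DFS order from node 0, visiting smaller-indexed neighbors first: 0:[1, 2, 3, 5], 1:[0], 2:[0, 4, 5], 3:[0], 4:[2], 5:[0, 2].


DFS stack-based: start with [0]
Visit order: [0, 1, 2, 4, 5, 3]


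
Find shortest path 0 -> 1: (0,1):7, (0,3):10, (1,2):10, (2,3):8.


Dijkstra from 0:
Distances: {0: 0, 1: 7, 2: 17, 3: 10}
Shortest distance to 1 = 7, path = [0, 1]


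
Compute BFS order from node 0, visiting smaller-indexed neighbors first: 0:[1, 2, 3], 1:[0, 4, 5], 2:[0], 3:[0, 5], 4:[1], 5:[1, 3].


BFS queue: start with [0]
Visit order: [0, 1, 2, 3, 4, 5]


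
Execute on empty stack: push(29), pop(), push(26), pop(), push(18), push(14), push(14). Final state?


push(29) -> [29]
pop() returns 29 -> []
push(26) -> [26]
pop() returns 26 -> []
push(18) -> [18]
push(14) -> [18, 14]
push(14) -> [18, 14, 14]
Final stack (bottom to top): [18, 14, 14]


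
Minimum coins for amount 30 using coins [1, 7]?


dp[0]=0; dp[i]=1+min(dp[i-c] for c in coins)
...dp[25]=7, dp[26]=8, dp[27]=9, dp[28]=4, dp[29]=5, dp[30]=6
Minimum coins for 30 = 6


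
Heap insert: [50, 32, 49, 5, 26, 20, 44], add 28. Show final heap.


Append 28: [50, 32, 49, 5, 26, 20, 44, 28]
Bubble up: swap idx 7(28) with idx 3(5)
Result: [50, 32, 49, 28, 26, 20, 44, 5]


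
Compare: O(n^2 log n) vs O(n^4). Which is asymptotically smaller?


n^2 log n grows slower than quartic
O(n^2 log n) is asymptotically smaller; O(n^4) grows faster


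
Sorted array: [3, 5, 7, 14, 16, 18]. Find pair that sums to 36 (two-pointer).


Two pointers: lo=0, hi=5
No pair sums to 36


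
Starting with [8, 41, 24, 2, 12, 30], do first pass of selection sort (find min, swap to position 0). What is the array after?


After one pass: [2, 41, 24, 8, 12, 30]


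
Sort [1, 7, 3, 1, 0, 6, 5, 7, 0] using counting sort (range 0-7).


Count array: [2, 2, 0, 1, 0, 1, 1, 2]
Reconstruct: [0, 0, 1, 1, 3, 5, 6, 7, 7]


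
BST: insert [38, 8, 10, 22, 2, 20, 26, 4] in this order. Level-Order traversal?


Root = 38; build tree by BST insertion.
Level-Order traversal: [38, 8, 2, 10, 4, 22, 20, 26]


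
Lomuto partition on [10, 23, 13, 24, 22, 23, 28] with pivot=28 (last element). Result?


Elements <= 28 go left of pivot.
Result: [10, 23, 13, 24, 22, 23, 28], pivot at index 6


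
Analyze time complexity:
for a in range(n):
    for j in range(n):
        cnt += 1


Per nesting level: O(n) * O(n) = O(n^2)
Complexity: O(n^2)


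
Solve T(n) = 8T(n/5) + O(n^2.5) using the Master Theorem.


a=8, b=5, c=2.5. log_5(8)=1.292 < c=2.5. Case 3: O(n^c) = O(n^2.500)
Complexity: O(n^2.500)


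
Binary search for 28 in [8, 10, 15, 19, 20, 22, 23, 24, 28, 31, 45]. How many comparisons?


Search for 28:
[0,10] mid=5 arr[5]=22
[6,10] mid=8 arr[8]=28
Total: 2 comparisons


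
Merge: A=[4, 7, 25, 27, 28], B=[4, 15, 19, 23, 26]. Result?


Compare heads, take smaller each step.
Merged: [4, 4, 7, 15, 19, 23, 25, 26, 27, 28]


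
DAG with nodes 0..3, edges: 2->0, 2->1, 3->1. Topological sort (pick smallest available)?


Kahn's algorithm, process smallest node first
Order: [2, 0, 3, 1]


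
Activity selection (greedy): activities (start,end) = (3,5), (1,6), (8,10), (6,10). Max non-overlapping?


Greedy: pick earliest-ending, then skip overlaps.
Selected (2 activities): [(3, 5), (8, 10)]


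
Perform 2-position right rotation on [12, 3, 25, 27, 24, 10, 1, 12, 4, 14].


Right rotate by 2: [4, 14, 12, 3, 25, 27, 24, 10, 1, 12]


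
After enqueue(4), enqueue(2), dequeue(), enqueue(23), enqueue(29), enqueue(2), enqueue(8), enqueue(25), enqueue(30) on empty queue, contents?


enqueue(4) -> [4]
enqueue(2) -> [4, 2]
dequeue() returns 4 -> [2]
enqueue(23) -> [2, 23]
enqueue(29) -> [2, 23, 29]
enqueue(2) -> [2, 23, 29, 2]
enqueue(8) -> [2, 23, 29, 2, 8]
enqueue(25) -> [2, 23, 29, 2, 8, 25]
enqueue(30) -> [2, 23, 29, 2, 8, 25, 30]
Final queue (front to back): [2, 23, 29, 2, 8, 25, 30]


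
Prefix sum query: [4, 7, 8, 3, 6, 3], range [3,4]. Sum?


Prefix sums: [0, 4, 11, 19, 22, 28, 31]
Sum[3..4] = prefix[5] - prefix[3] = 28 - 19 = 9


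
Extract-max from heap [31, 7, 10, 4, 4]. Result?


Max = 31
Replace root with last, heapify down
Resulting heap: [10, 7, 4, 4]


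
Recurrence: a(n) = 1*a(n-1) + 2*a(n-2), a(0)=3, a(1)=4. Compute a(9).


Build bottom-up:
...a(7)=298, a(8)=598, a(9)=1*598+2*298=1194


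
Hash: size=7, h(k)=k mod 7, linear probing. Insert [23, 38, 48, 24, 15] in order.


Insertions: 23->slot 2; 38->slot 3; 48->slot 6; 24->slot 4; 15->slot 1
Table: [None, 15, 23, 38, 24, None, 48]


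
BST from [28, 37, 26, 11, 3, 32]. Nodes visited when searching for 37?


BST root = 28
Search for 37: compare at each node
Path: [28, 37]


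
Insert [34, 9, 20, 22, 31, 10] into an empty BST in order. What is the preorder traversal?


Root = 34; build tree by BST insertion.
Preorder traversal: [34, 9, 20, 10, 22, 31]


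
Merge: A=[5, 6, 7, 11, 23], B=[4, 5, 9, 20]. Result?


Compare heads, take smaller each step.
Merged: [4, 5, 5, 6, 7, 9, 11, 20, 23]


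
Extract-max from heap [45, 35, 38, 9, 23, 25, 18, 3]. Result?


Max = 45
Replace root with last, heapify down
Resulting heap: [38, 35, 25, 9, 23, 3, 18]


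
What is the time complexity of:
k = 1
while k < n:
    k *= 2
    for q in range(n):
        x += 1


Per nesting level: O(log n) * O(n) = O(n log n)
Complexity: O(n log n)


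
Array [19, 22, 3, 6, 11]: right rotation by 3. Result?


Right rotate by 3: [3, 6, 11, 19, 22]


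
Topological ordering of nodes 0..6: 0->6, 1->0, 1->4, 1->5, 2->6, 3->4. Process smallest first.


Kahn's algorithm, process smallest node first
Order: [1, 0, 2, 3, 4, 5, 6]


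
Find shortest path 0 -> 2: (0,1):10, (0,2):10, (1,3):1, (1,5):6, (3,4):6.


Dijkstra from 0:
Distances: {0: 0, 1: 10, 2: 10, 3: 11, 4: 17, 5: 16}
Shortest distance to 2 = 10, path = [0, 2]


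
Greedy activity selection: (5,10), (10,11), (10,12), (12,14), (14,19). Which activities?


Greedy: pick earliest-ending, then skip overlaps.
Selected (4 activities): [(5, 10), (10, 11), (12, 14), (14, 19)]


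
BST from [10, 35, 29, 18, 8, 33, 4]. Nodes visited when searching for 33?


BST root = 10
Search for 33: compare at each node
Path: [10, 35, 29, 33]


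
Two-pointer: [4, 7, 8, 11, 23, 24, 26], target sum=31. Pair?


Two pointers: lo=0, hi=6
Found pair: (7, 24) summing to 31


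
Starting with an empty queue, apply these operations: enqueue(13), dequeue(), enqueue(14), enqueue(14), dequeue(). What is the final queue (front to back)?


enqueue(13) -> [13]
dequeue() returns 13 -> []
enqueue(14) -> [14]
enqueue(14) -> [14, 14]
dequeue() returns 14 -> [14]
Final queue (front to back): [14]


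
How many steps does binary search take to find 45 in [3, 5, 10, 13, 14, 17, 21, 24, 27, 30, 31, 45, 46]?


Search for 45:
[0,12] mid=6 arr[6]=21
[7,12] mid=9 arr[9]=30
[10,12] mid=11 arr[11]=45
Total: 3 comparisons


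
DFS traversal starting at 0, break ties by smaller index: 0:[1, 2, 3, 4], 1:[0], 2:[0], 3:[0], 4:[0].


DFS stack-based: start with [0]
Visit order: [0, 1, 2, 3, 4]


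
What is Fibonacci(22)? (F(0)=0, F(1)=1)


F(n)=F(n-1)+F(n-2)
...F(20)=6765, F(21)=10946, F(22)=17711


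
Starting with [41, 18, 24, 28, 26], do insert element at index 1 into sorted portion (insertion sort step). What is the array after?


After one pass: [18, 41, 24, 28, 26]


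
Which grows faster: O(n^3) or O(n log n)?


linearithmic grows slower than cubic
O(n log n) is asymptotically smaller; O(n^3) grows faster


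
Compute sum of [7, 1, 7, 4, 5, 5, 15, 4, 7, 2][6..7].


Prefix sums: [0, 7, 8, 15, 19, 24, 29, 44, 48, 55, 57]
Sum[6..7] = prefix[8] - prefix[6] = 48 - 29 = 19


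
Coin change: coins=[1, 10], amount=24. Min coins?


dp[0]=0; dp[i]=1+min(dp[i-c] for c in coins)
...dp[19]=10, dp[20]=2, dp[21]=3, dp[22]=4, dp[23]=5, dp[24]=6
Minimum coins for 24 = 6


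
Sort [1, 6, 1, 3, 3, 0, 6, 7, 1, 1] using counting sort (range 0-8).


Count array: [1, 4, 0, 2, 0, 0, 2, 1, 0]
Reconstruct: [0, 1, 1, 1, 1, 3, 3, 6, 6, 7]


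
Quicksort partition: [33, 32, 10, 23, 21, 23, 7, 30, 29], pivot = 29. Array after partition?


Elements <= 29 go left of pivot.
Result: [10, 23, 21, 23, 7, 29, 33, 30, 32], pivot at index 5


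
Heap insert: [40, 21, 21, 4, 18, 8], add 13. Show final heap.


Append 13: [40, 21, 21, 4, 18, 8, 13]
Bubble up: no swaps needed
Result: [40, 21, 21, 4, 18, 8, 13]


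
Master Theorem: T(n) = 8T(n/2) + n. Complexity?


a=8, b=2, c=1. log_2(8)=3 > c=1. Case 1: O(n^log_b(a)) = O(n^3)
Complexity: O(n^3)


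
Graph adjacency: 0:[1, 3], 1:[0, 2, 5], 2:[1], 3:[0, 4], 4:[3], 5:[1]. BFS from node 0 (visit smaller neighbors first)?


BFS queue: start with [0]
Visit order: [0, 1, 3, 2, 5, 4]


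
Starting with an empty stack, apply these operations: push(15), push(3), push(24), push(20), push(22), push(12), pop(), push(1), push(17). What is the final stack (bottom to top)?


push(15) -> [15]
push(3) -> [15, 3]
push(24) -> [15, 3, 24]
push(20) -> [15, 3, 24, 20]
push(22) -> [15, 3, 24, 20, 22]
push(12) -> [15, 3, 24, 20, 22, 12]
pop() returns 12 -> [15, 3, 24, 20, 22]
push(1) -> [15, 3, 24, 20, 22, 1]
push(17) -> [15, 3, 24, 20, 22, 1, 17]
Final stack (bottom to top): [15, 3, 24, 20, 22, 1, 17]


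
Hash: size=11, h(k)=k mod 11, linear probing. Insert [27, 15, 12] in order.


Insertions: 27->slot 5; 15->slot 4; 12->slot 1
Table: [None, 12, None, None, 15, 27, None, None, None, None, None]


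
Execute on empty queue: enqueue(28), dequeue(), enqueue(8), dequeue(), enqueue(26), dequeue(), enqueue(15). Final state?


enqueue(28) -> [28]
dequeue() returns 28 -> []
enqueue(8) -> [8]
dequeue() returns 8 -> []
enqueue(26) -> [26]
dequeue() returns 26 -> []
enqueue(15) -> [15]
Final queue (front to back): [15]


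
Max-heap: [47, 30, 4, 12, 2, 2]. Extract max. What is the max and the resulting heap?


Max = 47
Replace root with last, heapify down
Resulting heap: [30, 12, 4, 2, 2]


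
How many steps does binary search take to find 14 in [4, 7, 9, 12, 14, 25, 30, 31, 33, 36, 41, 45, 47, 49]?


Search for 14:
[0,13] mid=6 arr[6]=30
[0,5] mid=2 arr[2]=9
[3,5] mid=4 arr[4]=14
Total: 3 comparisons


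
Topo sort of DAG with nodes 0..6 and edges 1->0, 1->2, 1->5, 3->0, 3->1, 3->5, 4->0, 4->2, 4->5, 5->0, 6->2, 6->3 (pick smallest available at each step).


Kahn's algorithm, process smallest node first
Order: [4, 6, 3, 1, 2, 5, 0]


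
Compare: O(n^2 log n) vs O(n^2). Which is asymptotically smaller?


quadratic grows slower than n^2 log n
O(n^2) is asymptotically smaller; O(n^2 log n) grows faster


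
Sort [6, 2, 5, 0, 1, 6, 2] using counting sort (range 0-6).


Count array: [1, 1, 2, 0, 0, 1, 2]
Reconstruct: [0, 1, 2, 2, 5, 6, 6]


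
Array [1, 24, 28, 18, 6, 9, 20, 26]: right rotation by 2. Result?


Right rotate by 2: [20, 26, 1, 24, 28, 18, 6, 9]


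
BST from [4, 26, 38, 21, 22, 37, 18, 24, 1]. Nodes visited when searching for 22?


BST root = 4
Search for 22: compare at each node
Path: [4, 26, 21, 22]


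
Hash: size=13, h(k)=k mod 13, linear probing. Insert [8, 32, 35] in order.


Insertions: 8->slot 8; 32->slot 6; 35->slot 9
Table: [None, None, None, None, None, None, 32, None, 8, 35, None, None, None]


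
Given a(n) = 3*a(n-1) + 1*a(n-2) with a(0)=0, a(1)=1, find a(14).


Build bottom-up:
...a(12)=467280, a(13)=1543321, a(14)=3*1543321+1*467280=5097243


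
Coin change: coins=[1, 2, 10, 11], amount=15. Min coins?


dp[0]=0; dp[i]=1+min(dp[i-c] for c in coins)
...dp[10]=1, dp[11]=1, dp[12]=2, dp[13]=2, dp[14]=3, dp[15]=3
Minimum coins for 15 = 3


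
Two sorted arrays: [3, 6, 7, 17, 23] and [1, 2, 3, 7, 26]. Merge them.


Compare heads, take smaller each step.
Merged: [1, 2, 3, 3, 6, 7, 7, 17, 23, 26]


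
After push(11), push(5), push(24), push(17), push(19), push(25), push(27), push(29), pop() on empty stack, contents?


push(11) -> [11]
push(5) -> [11, 5]
push(24) -> [11, 5, 24]
push(17) -> [11, 5, 24, 17]
push(19) -> [11, 5, 24, 17, 19]
push(25) -> [11, 5, 24, 17, 19, 25]
push(27) -> [11, 5, 24, 17, 19, 25, 27]
push(29) -> [11, 5, 24, 17, 19, 25, 27, 29]
pop() returns 29 -> [11, 5, 24, 17, 19, 25, 27]
Final stack (bottom to top): [11, 5, 24, 17, 19, 25, 27]


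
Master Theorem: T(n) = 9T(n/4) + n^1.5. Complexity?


a=9, b=4, c=1.5. log_4(9)=1.585 > c=1.5. Case 1: O(n^log_b(a)) = O(n^1.585)
Complexity: O(n^1.585)


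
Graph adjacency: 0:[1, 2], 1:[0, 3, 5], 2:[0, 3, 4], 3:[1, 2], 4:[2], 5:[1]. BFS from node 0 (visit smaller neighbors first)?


BFS queue: start with [0]
Visit order: [0, 1, 2, 3, 5, 4]


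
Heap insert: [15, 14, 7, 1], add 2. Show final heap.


Append 2: [15, 14, 7, 1, 2]
Bubble up: no swaps needed
Result: [15, 14, 7, 1, 2]


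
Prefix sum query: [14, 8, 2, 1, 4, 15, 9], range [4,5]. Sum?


Prefix sums: [0, 14, 22, 24, 25, 29, 44, 53]
Sum[4..5] = prefix[6] - prefix[4] = 44 - 25 = 19


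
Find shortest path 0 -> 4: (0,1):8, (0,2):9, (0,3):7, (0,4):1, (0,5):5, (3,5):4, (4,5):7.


Dijkstra from 0:
Distances: {0: 0, 1: 8, 2: 9, 3: 7, 4: 1, 5: 5}
Shortest distance to 4 = 1, path = [0, 4]


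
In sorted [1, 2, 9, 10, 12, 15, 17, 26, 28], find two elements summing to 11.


Two pointers: lo=0, hi=8
Found pair: (1, 10) summing to 11


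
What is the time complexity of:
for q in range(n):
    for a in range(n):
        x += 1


Per nesting level: O(n) * O(n) = O(n^2)
Complexity: O(n^2)


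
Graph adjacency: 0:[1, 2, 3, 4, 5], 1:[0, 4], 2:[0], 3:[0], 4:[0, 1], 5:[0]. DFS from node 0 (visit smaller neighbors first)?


DFS stack-based: start with [0]
Visit order: [0, 1, 4, 2, 3, 5]


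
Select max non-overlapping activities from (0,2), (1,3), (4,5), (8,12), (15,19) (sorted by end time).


Greedy: pick earliest-ending, then skip overlaps.
Selected (4 activities): [(0, 2), (4, 5), (8, 12), (15, 19)]


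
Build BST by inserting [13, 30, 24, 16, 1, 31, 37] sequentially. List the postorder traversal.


Root = 13; build tree by BST insertion.
Postorder traversal: [1, 16, 24, 37, 31, 30, 13]


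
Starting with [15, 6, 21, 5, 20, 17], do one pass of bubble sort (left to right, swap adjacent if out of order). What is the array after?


After one pass: [6, 15, 5, 20, 17, 21]


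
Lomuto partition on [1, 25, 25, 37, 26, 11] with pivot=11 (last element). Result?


Elements <= 11 go left of pivot.
Result: [1, 11, 25, 37, 26, 25], pivot at index 1


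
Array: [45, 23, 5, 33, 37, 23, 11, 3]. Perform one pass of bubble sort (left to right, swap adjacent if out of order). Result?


After one pass: [23, 5, 33, 37, 23, 11, 3, 45]


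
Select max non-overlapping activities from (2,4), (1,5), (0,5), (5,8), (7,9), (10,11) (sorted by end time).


Greedy: pick earliest-ending, then skip overlaps.
Selected (3 activities): [(2, 4), (5, 8), (10, 11)]


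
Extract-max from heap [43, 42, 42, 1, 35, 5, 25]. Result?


Max = 43
Replace root with last, heapify down
Resulting heap: [42, 35, 42, 1, 25, 5]


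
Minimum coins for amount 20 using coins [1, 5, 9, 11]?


dp[0]=0; dp[i]=1+min(dp[i-c] for c in coins)
...dp[15]=3, dp[16]=2, dp[17]=3, dp[18]=2, dp[19]=3, dp[20]=2
Minimum coins for 20 = 2


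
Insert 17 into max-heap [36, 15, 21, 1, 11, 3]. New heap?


Append 17: [36, 15, 21, 1, 11, 3, 17]
Bubble up: no swaps needed
Result: [36, 15, 21, 1, 11, 3, 17]


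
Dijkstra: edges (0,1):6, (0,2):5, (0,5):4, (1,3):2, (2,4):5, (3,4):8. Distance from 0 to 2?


Dijkstra from 0:
Distances: {0: 0, 1: 6, 2: 5, 3: 8, 4: 10, 5: 4}
Shortest distance to 2 = 5, path = [0, 2]


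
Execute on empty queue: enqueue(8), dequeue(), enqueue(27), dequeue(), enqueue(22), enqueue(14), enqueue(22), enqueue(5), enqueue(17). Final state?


enqueue(8) -> [8]
dequeue() returns 8 -> []
enqueue(27) -> [27]
dequeue() returns 27 -> []
enqueue(22) -> [22]
enqueue(14) -> [22, 14]
enqueue(22) -> [22, 14, 22]
enqueue(5) -> [22, 14, 22, 5]
enqueue(17) -> [22, 14, 22, 5, 17]
Final queue (front to back): [22, 14, 22, 5, 17]


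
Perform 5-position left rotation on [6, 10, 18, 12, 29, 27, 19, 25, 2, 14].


Left rotate by 5: [27, 19, 25, 2, 14, 6, 10, 18, 12, 29]


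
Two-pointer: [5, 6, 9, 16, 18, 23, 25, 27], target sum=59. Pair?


Two pointers: lo=0, hi=7
No pair sums to 59


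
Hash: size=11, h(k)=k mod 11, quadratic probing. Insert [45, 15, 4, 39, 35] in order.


Insertions: 45->slot 1; 15->slot 4; 4->slot 5; 39->slot 6; 35->slot 2
Table: [None, 45, 35, None, 15, 4, 39, None, None, None, None]


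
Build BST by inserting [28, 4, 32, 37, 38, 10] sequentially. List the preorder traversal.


Root = 28; build tree by BST insertion.
Preorder traversal: [28, 4, 10, 32, 37, 38]


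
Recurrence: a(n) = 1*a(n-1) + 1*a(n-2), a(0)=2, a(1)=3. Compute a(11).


Build bottom-up:
...a(9)=144, a(10)=233, a(11)=1*233+1*144=377


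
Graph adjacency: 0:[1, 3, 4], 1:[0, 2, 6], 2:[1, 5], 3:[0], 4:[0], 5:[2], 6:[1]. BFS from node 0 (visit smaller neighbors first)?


BFS queue: start with [0]
Visit order: [0, 1, 3, 4, 2, 6, 5]


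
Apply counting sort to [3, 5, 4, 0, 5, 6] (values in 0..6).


Count array: [1, 0, 0, 1, 1, 2, 1]
Reconstruct: [0, 3, 4, 5, 5, 6]


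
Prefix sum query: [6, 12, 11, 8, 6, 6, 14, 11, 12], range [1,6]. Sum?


Prefix sums: [0, 6, 18, 29, 37, 43, 49, 63, 74, 86]
Sum[1..6] = prefix[7] - prefix[1] = 63 - 6 = 57


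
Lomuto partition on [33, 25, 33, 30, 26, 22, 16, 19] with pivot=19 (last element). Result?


Elements <= 19 go left of pivot.
Result: [16, 19, 33, 30, 26, 22, 33, 25], pivot at index 1


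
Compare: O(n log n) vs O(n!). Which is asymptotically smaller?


linearithmic grows slower than factorial
O(n log n) is asymptotically smaller; O(n!) grows faster


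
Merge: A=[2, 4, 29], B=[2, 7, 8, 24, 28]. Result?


Compare heads, take smaller each step.
Merged: [2, 2, 4, 7, 8, 24, 28, 29]


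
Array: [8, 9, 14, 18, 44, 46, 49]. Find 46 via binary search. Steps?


Search for 46:
[0,6] mid=3 arr[3]=18
[4,6] mid=5 arr[5]=46
Total: 2 comparisons


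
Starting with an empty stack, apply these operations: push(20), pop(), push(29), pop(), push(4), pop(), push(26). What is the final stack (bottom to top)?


push(20) -> [20]
pop() returns 20 -> []
push(29) -> [29]
pop() returns 29 -> []
push(4) -> [4]
pop() returns 4 -> []
push(26) -> [26]
Final stack (bottom to top): [26]


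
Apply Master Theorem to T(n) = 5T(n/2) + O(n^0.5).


a=5, b=2, c=0.5. log_2(5)=2.322 > c=0.5. Case 1: O(n^log_b(a)) = O(n^2.322)
Complexity: O(n^2.322)


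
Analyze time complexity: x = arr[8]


Analysis: constant-time operation, no loop
Complexity: O(1)


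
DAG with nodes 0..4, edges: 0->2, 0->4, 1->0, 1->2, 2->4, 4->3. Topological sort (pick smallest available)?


Kahn's algorithm, process smallest node first
Order: [1, 0, 2, 4, 3]


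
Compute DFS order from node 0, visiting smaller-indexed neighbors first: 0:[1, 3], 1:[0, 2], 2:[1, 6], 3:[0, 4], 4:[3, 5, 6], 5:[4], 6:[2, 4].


DFS stack-based: start with [0]
Visit order: [0, 1, 2, 6, 4, 3, 5]


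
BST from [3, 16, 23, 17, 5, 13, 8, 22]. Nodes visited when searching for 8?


BST root = 3
Search for 8: compare at each node
Path: [3, 16, 5, 13, 8]


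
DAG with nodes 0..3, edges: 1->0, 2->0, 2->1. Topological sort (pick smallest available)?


Kahn's algorithm, process smallest node first
Order: [2, 1, 0, 3]


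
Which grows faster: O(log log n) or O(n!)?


double-logarithmic grows slower than factorial
O(log log n) is asymptotically smaller; O(n!) grows faster


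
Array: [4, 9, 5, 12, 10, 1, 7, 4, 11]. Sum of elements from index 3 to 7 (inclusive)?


Prefix sums: [0, 4, 13, 18, 30, 40, 41, 48, 52, 63]
Sum[3..7] = prefix[8] - prefix[3] = 52 - 18 = 34


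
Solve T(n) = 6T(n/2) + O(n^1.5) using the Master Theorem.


a=6, b=2, c=1.5. log_2(6)=2.585 > c=1.5. Case 1: O(n^log_b(a)) = O(n^2.585)
Complexity: O(n^2.585)


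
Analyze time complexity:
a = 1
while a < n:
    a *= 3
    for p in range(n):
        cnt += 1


Per nesting level: O(log n) * O(n) = O(n log n)
Complexity: O(n log n)


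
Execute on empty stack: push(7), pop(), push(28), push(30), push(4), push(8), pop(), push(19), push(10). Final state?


push(7) -> [7]
pop() returns 7 -> []
push(28) -> [28]
push(30) -> [28, 30]
push(4) -> [28, 30, 4]
push(8) -> [28, 30, 4, 8]
pop() returns 8 -> [28, 30, 4]
push(19) -> [28, 30, 4, 19]
push(10) -> [28, 30, 4, 19, 10]
Final stack (bottom to top): [28, 30, 4, 19, 10]


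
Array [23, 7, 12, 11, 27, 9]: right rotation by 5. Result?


Right rotate by 5: [7, 12, 11, 27, 9, 23]


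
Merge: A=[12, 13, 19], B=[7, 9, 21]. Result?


Compare heads, take smaller each step.
Merged: [7, 9, 12, 13, 19, 21]


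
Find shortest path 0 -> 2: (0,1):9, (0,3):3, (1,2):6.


Dijkstra from 0:
Distances: {0: 0, 1: 9, 2: 15, 3: 3}
Shortest distance to 2 = 15, path = [0, 1, 2]


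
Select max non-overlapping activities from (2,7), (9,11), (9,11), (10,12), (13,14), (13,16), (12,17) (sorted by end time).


Greedy: pick earliest-ending, then skip overlaps.
Selected (3 activities): [(2, 7), (9, 11), (13, 14)]


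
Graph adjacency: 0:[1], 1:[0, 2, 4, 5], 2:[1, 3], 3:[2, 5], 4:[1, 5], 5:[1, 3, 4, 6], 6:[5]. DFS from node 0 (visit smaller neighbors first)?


DFS stack-based: start with [0]
Visit order: [0, 1, 2, 3, 5, 4, 6]


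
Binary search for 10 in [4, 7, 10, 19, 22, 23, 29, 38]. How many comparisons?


Search for 10:
[0,7] mid=3 arr[3]=19
[0,2] mid=1 arr[1]=7
[2,2] mid=2 arr[2]=10
Total: 3 comparisons


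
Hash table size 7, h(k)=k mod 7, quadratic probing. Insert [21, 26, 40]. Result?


Insertions: 21->slot 0; 26->slot 5; 40->slot 6
Table: [21, None, None, None, None, 26, 40]


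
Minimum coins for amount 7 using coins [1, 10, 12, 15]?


dp[0]=0; dp[i]=1+min(dp[i-c] for c in coins)
...dp[2]=2, dp[3]=3, dp[4]=4, dp[5]=5, dp[6]=6, dp[7]=7
Minimum coins for 7 = 7


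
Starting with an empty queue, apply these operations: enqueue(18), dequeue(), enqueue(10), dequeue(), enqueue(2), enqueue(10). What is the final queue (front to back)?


enqueue(18) -> [18]
dequeue() returns 18 -> []
enqueue(10) -> [10]
dequeue() returns 10 -> []
enqueue(2) -> [2]
enqueue(10) -> [2, 10]
Final queue (front to back): [2, 10]


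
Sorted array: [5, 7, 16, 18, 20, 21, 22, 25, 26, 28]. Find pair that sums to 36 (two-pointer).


Two pointers: lo=0, hi=9
Found pair: (16, 20) summing to 36


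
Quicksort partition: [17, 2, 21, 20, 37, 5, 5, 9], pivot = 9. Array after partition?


Elements <= 9 go left of pivot.
Result: [2, 5, 5, 9, 37, 17, 21, 20], pivot at index 3


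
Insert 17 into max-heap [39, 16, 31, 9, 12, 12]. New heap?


Append 17: [39, 16, 31, 9, 12, 12, 17]
Bubble up: no swaps needed
Result: [39, 16, 31, 9, 12, 12, 17]


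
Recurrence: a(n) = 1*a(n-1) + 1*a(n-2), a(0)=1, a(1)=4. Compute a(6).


Build bottom-up:
...a(4)=14, a(5)=23, a(6)=1*23+1*14=37


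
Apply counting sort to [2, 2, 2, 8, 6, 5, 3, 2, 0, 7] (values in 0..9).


Count array: [1, 0, 4, 1, 0, 1, 1, 1, 1, 0]
Reconstruct: [0, 2, 2, 2, 2, 3, 5, 6, 7, 8]


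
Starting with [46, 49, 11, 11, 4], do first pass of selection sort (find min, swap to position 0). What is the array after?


After one pass: [4, 49, 11, 11, 46]


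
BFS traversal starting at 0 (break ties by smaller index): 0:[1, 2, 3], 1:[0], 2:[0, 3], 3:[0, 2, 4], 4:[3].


BFS queue: start with [0]
Visit order: [0, 1, 2, 3, 4]


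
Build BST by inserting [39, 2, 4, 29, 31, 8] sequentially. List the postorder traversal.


Root = 39; build tree by BST insertion.
Postorder traversal: [8, 31, 29, 4, 2, 39]


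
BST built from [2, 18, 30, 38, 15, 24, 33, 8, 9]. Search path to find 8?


BST root = 2
Search for 8: compare at each node
Path: [2, 18, 15, 8]


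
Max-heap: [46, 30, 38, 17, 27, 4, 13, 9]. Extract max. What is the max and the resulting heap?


Max = 46
Replace root with last, heapify down
Resulting heap: [38, 30, 13, 17, 27, 4, 9]


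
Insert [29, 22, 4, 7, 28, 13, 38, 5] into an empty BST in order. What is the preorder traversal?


Root = 29; build tree by BST insertion.
Preorder traversal: [29, 22, 4, 7, 5, 13, 28, 38]


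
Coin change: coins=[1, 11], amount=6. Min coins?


dp[0]=0; dp[i]=1+min(dp[i-c] for c in coins)
...dp[1]=1, dp[2]=2, dp[3]=3, dp[4]=4, dp[5]=5, dp[6]=6
Minimum coins for 6 = 6


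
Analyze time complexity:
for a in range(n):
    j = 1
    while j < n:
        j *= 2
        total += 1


Per nesting level: O(n) * O(log n) = O(n log n)
Complexity: O(n log n)


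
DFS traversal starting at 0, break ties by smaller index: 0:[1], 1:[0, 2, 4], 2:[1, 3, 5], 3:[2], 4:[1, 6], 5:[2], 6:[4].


DFS stack-based: start with [0]
Visit order: [0, 1, 2, 3, 5, 4, 6]


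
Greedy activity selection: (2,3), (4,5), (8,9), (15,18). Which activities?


Greedy: pick earliest-ending, then skip overlaps.
Selected (4 activities): [(2, 3), (4, 5), (8, 9), (15, 18)]


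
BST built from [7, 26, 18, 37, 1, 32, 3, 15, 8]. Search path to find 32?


BST root = 7
Search for 32: compare at each node
Path: [7, 26, 37, 32]


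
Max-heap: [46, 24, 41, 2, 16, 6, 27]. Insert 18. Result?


Append 18: [46, 24, 41, 2, 16, 6, 27, 18]
Bubble up: swap idx 7(18) with idx 3(2)
Result: [46, 24, 41, 18, 16, 6, 27, 2]


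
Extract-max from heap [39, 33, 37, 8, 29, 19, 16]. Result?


Max = 39
Replace root with last, heapify down
Resulting heap: [37, 33, 19, 8, 29, 16]


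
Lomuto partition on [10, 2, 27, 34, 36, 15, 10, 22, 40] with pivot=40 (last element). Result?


Elements <= 40 go left of pivot.
Result: [10, 2, 27, 34, 36, 15, 10, 22, 40], pivot at index 8


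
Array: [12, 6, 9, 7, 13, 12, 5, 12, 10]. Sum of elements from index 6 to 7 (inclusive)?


Prefix sums: [0, 12, 18, 27, 34, 47, 59, 64, 76, 86]
Sum[6..7] = prefix[8] - prefix[6] = 76 - 59 = 17


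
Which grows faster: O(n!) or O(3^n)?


exponential (base 3) grows slower than factorial
O(3^n) is asymptotically smaller; O(n!) grows faster


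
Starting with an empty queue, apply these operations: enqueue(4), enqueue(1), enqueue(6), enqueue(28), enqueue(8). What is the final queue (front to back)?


enqueue(4) -> [4]
enqueue(1) -> [4, 1]
enqueue(6) -> [4, 1, 6]
enqueue(28) -> [4, 1, 6, 28]
enqueue(8) -> [4, 1, 6, 28, 8]
Final queue (front to back): [4, 1, 6, 28, 8]


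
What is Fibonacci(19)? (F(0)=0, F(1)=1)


F(n)=F(n-1)+F(n-2)
...F(17)=1597, F(18)=2584, F(19)=4181


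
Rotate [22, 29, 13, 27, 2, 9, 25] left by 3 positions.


Left rotate by 3: [27, 2, 9, 25, 22, 29, 13]


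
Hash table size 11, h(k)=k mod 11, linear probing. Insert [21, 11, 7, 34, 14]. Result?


Insertions: 21->slot 10; 11->slot 0; 7->slot 7; 34->slot 1; 14->slot 3
Table: [11, 34, None, 14, None, None, None, 7, None, None, 21]


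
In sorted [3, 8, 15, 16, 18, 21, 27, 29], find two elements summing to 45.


Two pointers: lo=0, hi=7
Found pair: (16, 29) summing to 45


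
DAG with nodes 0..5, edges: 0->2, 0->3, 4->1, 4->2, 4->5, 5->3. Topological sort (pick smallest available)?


Kahn's algorithm, process smallest node first
Order: [0, 4, 1, 2, 5, 3]


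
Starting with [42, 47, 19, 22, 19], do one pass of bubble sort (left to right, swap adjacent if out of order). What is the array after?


After one pass: [42, 19, 22, 19, 47]


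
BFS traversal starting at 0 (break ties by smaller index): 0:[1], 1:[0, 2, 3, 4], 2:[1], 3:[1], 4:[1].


BFS queue: start with [0]
Visit order: [0, 1, 2, 3, 4]


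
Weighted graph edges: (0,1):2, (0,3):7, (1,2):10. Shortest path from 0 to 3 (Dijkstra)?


Dijkstra from 0:
Distances: {0: 0, 1: 2, 2: 12, 3: 7}
Shortest distance to 3 = 7, path = [0, 3]


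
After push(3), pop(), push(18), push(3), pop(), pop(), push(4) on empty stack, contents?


push(3) -> [3]
pop() returns 3 -> []
push(18) -> [18]
push(3) -> [18, 3]
pop() returns 3 -> [18]
pop() returns 18 -> []
push(4) -> [4]
Final stack (bottom to top): [4]


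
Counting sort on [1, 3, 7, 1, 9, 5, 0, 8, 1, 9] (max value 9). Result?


Count array: [1, 3, 0, 1, 0, 1, 0, 1, 1, 2]
Reconstruct: [0, 1, 1, 1, 3, 5, 7, 8, 9, 9]


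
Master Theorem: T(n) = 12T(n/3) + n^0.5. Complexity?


a=12, b=3, c=0.5. log_3(12)=2.262 > c=0.5. Case 1: O(n^log_b(a)) = O(n^2.262)
Complexity: O(n^2.262)


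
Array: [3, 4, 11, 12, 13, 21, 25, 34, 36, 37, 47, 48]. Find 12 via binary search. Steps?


Search for 12:
[0,11] mid=5 arr[5]=21
[0,4] mid=2 arr[2]=11
[3,4] mid=3 arr[3]=12
Total: 3 comparisons


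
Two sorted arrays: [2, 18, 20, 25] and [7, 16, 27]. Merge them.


Compare heads, take smaller each step.
Merged: [2, 7, 16, 18, 20, 25, 27]


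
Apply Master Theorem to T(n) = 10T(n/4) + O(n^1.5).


a=10, b=4, c=1.5. log_4(10)=1.661 > c=1.5. Case 1: O(n^log_b(a)) = O(n^1.661)
Complexity: O(n^1.661)


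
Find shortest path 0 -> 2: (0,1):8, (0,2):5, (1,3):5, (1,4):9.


Dijkstra from 0:
Distances: {0: 0, 1: 8, 2: 5, 3: 13, 4: 17}
Shortest distance to 2 = 5, path = [0, 2]


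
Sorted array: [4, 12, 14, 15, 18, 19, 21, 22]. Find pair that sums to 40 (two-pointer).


Two pointers: lo=0, hi=7
Found pair: (18, 22) summing to 40


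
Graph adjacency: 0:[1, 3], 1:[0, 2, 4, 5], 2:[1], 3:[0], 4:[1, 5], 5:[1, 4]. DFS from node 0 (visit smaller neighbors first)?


DFS stack-based: start with [0]
Visit order: [0, 1, 2, 4, 5, 3]


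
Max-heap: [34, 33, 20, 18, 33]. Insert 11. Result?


Append 11: [34, 33, 20, 18, 33, 11]
Bubble up: no swaps needed
Result: [34, 33, 20, 18, 33, 11]


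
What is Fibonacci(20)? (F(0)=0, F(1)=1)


F(n)=F(n-1)+F(n-2)
...F(18)=2584, F(19)=4181, F(20)=6765


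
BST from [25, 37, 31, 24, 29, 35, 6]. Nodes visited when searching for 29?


BST root = 25
Search for 29: compare at each node
Path: [25, 37, 31, 29]


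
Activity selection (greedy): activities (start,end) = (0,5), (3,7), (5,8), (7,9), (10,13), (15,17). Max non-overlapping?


Greedy: pick earliest-ending, then skip overlaps.
Selected (4 activities): [(0, 5), (5, 8), (10, 13), (15, 17)]


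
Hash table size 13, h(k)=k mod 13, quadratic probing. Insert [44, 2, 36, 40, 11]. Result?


Insertions: 44->slot 5; 2->slot 2; 36->slot 10; 40->slot 1; 11->slot 11
Table: [None, 40, 2, None, None, 44, None, None, None, None, 36, 11, None]


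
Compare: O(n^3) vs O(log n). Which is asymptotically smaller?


logarithmic grows slower than cubic
O(log n) is asymptotically smaller; O(n^3) grows faster


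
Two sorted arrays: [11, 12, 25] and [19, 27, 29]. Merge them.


Compare heads, take smaller each step.
Merged: [11, 12, 19, 25, 27, 29]


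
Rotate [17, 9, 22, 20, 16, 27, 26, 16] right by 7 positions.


Right rotate by 7: [9, 22, 20, 16, 27, 26, 16, 17]


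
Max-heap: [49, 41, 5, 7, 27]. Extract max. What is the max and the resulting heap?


Max = 49
Replace root with last, heapify down
Resulting heap: [41, 27, 5, 7]


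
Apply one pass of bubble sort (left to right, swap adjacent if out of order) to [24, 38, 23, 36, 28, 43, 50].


After one pass: [24, 23, 36, 28, 38, 43, 50]


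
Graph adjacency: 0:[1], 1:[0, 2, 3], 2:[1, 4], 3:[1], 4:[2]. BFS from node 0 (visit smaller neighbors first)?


BFS queue: start with [0]
Visit order: [0, 1, 2, 3, 4]


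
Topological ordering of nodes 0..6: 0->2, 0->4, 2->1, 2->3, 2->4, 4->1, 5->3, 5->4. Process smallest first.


Kahn's algorithm, process smallest node first
Order: [0, 2, 5, 3, 4, 1, 6]


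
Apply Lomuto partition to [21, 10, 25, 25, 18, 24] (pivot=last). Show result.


Elements <= 24 go left of pivot.
Result: [21, 10, 18, 24, 25, 25], pivot at index 3


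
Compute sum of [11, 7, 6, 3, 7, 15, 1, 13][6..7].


Prefix sums: [0, 11, 18, 24, 27, 34, 49, 50, 63]
Sum[6..7] = prefix[8] - prefix[6] = 63 - 49 = 14


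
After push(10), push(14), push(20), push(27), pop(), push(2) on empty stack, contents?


push(10) -> [10]
push(14) -> [10, 14]
push(20) -> [10, 14, 20]
push(27) -> [10, 14, 20, 27]
pop() returns 27 -> [10, 14, 20]
push(2) -> [10, 14, 20, 2]
Final stack (bottom to top): [10, 14, 20, 2]


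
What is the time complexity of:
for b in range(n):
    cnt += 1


Per nesting level: O(n) = O(n)
Complexity: O(n)


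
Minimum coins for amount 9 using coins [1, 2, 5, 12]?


dp[0]=0; dp[i]=1+min(dp[i-c] for c in coins)
...dp[4]=2, dp[5]=1, dp[6]=2, dp[7]=2, dp[8]=3, dp[9]=3
Minimum coins for 9 = 3


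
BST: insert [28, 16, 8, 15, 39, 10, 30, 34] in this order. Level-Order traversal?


Root = 28; build tree by BST insertion.
Level-Order traversal: [28, 16, 39, 8, 30, 15, 34, 10]


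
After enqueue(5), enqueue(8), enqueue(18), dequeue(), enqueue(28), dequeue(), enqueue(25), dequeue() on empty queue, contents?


enqueue(5) -> [5]
enqueue(8) -> [5, 8]
enqueue(18) -> [5, 8, 18]
dequeue() returns 5 -> [8, 18]
enqueue(28) -> [8, 18, 28]
dequeue() returns 8 -> [18, 28]
enqueue(25) -> [18, 28, 25]
dequeue() returns 18 -> [28, 25]
Final queue (front to back): [28, 25]


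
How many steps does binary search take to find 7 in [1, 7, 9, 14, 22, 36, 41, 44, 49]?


Search for 7:
[0,8] mid=4 arr[4]=22
[0,3] mid=1 arr[1]=7
Total: 2 comparisons


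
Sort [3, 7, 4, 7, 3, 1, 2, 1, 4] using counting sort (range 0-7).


Count array: [0, 2, 1, 2, 2, 0, 0, 2]
Reconstruct: [1, 1, 2, 3, 3, 4, 4, 7, 7]


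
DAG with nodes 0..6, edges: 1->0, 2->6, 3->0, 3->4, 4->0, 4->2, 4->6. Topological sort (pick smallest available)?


Kahn's algorithm, process smallest node first
Order: [1, 3, 4, 0, 2, 5, 6]


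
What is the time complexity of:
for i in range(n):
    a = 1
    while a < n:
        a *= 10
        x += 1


Per nesting level: O(n) * O(log n) = O(n log n)
Complexity: O(n log n)


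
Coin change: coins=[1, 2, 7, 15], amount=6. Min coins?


dp[0]=0; dp[i]=1+min(dp[i-c] for c in coins)
...dp[1]=1, dp[2]=1, dp[3]=2, dp[4]=2, dp[5]=3, dp[6]=3
Minimum coins for 6 = 3


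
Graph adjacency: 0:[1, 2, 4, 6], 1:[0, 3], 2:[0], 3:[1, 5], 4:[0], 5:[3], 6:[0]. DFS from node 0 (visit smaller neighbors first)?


DFS stack-based: start with [0]
Visit order: [0, 1, 3, 5, 2, 4, 6]


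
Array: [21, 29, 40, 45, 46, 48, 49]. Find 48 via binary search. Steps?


Search for 48:
[0,6] mid=3 arr[3]=45
[4,6] mid=5 arr[5]=48
Total: 2 comparisons


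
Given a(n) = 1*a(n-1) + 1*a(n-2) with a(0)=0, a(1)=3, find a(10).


Build bottom-up:
...a(8)=63, a(9)=102, a(10)=1*102+1*63=165


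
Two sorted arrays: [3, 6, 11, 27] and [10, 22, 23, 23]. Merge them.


Compare heads, take smaller each step.
Merged: [3, 6, 10, 11, 22, 23, 23, 27]


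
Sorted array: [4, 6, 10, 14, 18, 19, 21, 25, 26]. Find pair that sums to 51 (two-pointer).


Two pointers: lo=0, hi=8
Found pair: (25, 26) summing to 51


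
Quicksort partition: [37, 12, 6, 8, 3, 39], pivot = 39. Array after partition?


Elements <= 39 go left of pivot.
Result: [37, 12, 6, 8, 3, 39], pivot at index 5


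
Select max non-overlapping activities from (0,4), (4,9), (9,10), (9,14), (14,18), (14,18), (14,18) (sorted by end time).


Greedy: pick earliest-ending, then skip overlaps.
Selected (4 activities): [(0, 4), (4, 9), (9, 10), (14, 18)]


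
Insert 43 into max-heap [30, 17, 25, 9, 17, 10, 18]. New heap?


Append 43: [30, 17, 25, 9, 17, 10, 18, 43]
Bubble up: swap idx 7(43) with idx 3(9); swap idx 3(43) with idx 1(17); swap idx 1(43) with idx 0(30)
Result: [43, 30, 25, 17, 17, 10, 18, 9]


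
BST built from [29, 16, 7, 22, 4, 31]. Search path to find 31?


BST root = 29
Search for 31: compare at each node
Path: [29, 31]


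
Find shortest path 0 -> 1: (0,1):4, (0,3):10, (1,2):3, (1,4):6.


Dijkstra from 0:
Distances: {0: 0, 1: 4, 2: 7, 3: 10, 4: 10}
Shortest distance to 1 = 4, path = [0, 1]


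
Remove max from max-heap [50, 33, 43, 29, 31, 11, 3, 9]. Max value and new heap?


Max = 50
Replace root with last, heapify down
Resulting heap: [43, 33, 11, 29, 31, 9, 3]


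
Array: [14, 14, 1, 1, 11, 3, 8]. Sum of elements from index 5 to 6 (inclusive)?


Prefix sums: [0, 14, 28, 29, 30, 41, 44, 52]
Sum[5..6] = prefix[7] - prefix[5] = 52 - 41 = 11


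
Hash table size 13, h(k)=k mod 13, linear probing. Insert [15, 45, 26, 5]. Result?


Insertions: 15->slot 2; 45->slot 6; 26->slot 0; 5->slot 5
Table: [26, None, 15, None, None, 5, 45, None, None, None, None, None, None]


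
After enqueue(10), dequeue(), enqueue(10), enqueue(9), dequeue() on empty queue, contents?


enqueue(10) -> [10]
dequeue() returns 10 -> []
enqueue(10) -> [10]
enqueue(9) -> [10, 9]
dequeue() returns 10 -> [9]
Final queue (front to back): [9]


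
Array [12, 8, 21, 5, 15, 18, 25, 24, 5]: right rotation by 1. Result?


Right rotate by 1: [5, 12, 8, 21, 5, 15, 18, 25, 24]


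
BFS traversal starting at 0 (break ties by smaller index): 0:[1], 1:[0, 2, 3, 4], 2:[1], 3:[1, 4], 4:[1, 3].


BFS queue: start with [0]
Visit order: [0, 1, 2, 3, 4]


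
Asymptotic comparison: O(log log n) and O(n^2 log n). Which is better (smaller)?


double-logarithmic grows slower than n^2 log n
O(log log n) is asymptotically smaller; O(n^2 log n) grows faster


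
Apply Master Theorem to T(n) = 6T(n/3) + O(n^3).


a=6, b=3, c=3. log_3(6)=1.631 < c=3. Case 3: O(n^c) = O(n^3)
Complexity: O(n^3)


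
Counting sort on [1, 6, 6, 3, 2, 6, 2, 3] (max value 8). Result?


Count array: [0, 1, 2, 2, 0, 0, 3, 0, 0]
Reconstruct: [1, 2, 2, 3, 3, 6, 6, 6]


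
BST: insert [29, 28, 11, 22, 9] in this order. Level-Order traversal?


Root = 29; build tree by BST insertion.
Level-Order traversal: [29, 28, 11, 9, 22]


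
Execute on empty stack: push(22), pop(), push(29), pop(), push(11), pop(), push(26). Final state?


push(22) -> [22]
pop() returns 22 -> []
push(29) -> [29]
pop() returns 29 -> []
push(11) -> [11]
pop() returns 11 -> []
push(26) -> [26]
Final stack (bottom to top): [26]


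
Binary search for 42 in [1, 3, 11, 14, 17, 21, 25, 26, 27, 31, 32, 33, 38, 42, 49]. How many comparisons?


Search for 42:
[0,14] mid=7 arr[7]=26
[8,14] mid=11 arr[11]=33
[12,14] mid=13 arr[13]=42
Total: 3 comparisons


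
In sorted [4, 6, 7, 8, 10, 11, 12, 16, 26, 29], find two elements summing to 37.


Two pointers: lo=0, hi=9
Found pair: (8, 29) summing to 37


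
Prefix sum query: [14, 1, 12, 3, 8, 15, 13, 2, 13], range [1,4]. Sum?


Prefix sums: [0, 14, 15, 27, 30, 38, 53, 66, 68, 81]
Sum[1..4] = prefix[5] - prefix[1] = 38 - 14 = 24


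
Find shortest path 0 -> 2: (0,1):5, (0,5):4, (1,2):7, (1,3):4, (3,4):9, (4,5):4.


Dijkstra from 0:
Distances: {0: 0, 1: 5, 2: 12, 3: 9, 4: 8, 5: 4}
Shortest distance to 2 = 12, path = [0, 1, 2]
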